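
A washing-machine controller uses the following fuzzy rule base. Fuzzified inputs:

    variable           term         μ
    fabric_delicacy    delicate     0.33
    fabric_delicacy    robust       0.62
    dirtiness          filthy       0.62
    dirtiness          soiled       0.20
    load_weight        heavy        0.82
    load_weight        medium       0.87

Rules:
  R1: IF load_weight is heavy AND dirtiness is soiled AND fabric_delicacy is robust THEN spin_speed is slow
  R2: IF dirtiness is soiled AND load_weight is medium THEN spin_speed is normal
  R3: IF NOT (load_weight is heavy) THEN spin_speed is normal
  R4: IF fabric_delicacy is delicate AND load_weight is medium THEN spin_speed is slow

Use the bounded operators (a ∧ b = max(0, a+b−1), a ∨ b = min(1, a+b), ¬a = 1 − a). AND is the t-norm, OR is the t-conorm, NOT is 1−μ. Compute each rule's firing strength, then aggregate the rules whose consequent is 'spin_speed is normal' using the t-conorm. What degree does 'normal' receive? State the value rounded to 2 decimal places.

0.25

R1: heavy=0.82, soiled=0.20, robust=0.62; AND[max(0, a+b−1)] → w = 0.00
R2: soiled=0.20, medium=0.87; AND[max(0, a+b−1)] → w = 0.07
R3: ¬heavy=1−0.82=0.18 → w = 0.18
R4: delicate=0.33, medium=0.87; AND[max(0, a+b−1)] → w = 0.20
Rules with consequent 'normal': {R2, R3} → strengths 0.07, 0.18
Aggregate via t-conorm [min(1, a+b)]: 0.25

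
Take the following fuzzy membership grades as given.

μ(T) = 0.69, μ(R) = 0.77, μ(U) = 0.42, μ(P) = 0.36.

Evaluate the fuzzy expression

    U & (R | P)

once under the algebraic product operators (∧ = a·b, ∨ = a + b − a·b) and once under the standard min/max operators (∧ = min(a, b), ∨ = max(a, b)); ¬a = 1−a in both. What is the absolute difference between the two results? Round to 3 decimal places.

Under algebraic product:
  R | P = a + b − a·b on (0.7700, 0.3600) = 0.8528
  U & (R | P) = a·b on (0.4200, 0.8528) = 0.3582
  → value = 0.3582
Under standard min/max:
  R | P = max(a, b) on (0.77, 0.36) = 0.77
  U & (R | P) = min(a, b) on (0.42, 0.77) = 0.42
  → value = 0.4200
|0.3582 − 0.4200| = 0.062

0.062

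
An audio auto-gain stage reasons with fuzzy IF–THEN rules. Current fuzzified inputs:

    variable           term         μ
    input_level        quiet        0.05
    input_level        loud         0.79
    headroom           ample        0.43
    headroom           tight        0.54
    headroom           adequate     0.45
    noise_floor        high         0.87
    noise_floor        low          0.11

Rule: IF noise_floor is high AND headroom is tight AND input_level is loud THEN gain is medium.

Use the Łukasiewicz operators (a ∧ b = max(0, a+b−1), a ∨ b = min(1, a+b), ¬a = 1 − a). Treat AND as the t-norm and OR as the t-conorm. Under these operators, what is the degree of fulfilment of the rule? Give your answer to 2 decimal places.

firing strength: high=0.87, tight=0.54, loud=0.79; AND[max(0, a+b−1)] → w = 0.20

0.20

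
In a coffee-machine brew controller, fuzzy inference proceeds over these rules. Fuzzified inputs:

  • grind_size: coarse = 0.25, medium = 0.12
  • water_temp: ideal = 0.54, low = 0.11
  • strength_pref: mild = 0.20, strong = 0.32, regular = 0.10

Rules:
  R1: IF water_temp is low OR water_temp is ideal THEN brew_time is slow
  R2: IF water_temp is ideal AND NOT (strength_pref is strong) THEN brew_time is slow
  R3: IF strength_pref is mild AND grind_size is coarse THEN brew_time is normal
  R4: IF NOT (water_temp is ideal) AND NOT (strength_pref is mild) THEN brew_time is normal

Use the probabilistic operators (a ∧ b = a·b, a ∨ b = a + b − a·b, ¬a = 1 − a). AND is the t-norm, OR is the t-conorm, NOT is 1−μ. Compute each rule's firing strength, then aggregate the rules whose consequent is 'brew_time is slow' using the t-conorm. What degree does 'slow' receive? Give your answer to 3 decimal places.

0.741

R1: low=0.11, ideal=0.54; OR[a + b − a·b] → w = 0.5906
R2: ideal=0.54, ¬strong=1−0.32=0.68; AND[a·b] → w = 0.3672
R3: mild=0.20, coarse=0.25; AND[a·b] → w = 0.0500
R4: ¬ideal=1−0.54=0.46, ¬mild=1−0.20=0.80; AND[a·b] → w = 0.3680
Rules with consequent 'slow': {R1, R2} → strengths 0.5906, 0.3672
Aggregate via t-conorm [a + b − a·b]: 0.7409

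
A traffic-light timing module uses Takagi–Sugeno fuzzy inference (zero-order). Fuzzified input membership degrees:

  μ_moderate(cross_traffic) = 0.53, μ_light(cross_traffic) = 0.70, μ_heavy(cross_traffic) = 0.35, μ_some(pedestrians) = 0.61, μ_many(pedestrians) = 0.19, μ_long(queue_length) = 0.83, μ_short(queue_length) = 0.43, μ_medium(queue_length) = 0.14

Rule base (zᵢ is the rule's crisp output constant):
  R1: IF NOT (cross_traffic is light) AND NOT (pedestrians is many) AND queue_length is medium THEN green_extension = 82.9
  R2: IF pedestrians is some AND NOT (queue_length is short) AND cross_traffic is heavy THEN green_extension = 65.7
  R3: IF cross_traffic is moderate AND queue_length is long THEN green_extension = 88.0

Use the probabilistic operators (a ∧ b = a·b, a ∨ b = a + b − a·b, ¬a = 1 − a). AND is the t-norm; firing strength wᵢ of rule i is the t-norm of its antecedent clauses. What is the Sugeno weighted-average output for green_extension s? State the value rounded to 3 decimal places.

R1 (z=82.9): ¬light=1−0.70=0.30, ¬many=1−0.19=0.81, medium=0.14; AND[a·b] → w = 0.0340
R2 (z=65.7): some=0.61, ¬short=1−0.43=0.57, heavy=0.35; AND[a·b] → w = 0.1217
R3 (z=88.0): moderate=0.53, long=0.83; AND[a·b] → w = 0.4399
Weighted average = (0.0340·82.9 + 0.1217·65.7 + 0.4399·88.0) / (0.0340 + 0.1217 + 0.4399)
  = 49.5268 / 0.5956 = 83.152

83.152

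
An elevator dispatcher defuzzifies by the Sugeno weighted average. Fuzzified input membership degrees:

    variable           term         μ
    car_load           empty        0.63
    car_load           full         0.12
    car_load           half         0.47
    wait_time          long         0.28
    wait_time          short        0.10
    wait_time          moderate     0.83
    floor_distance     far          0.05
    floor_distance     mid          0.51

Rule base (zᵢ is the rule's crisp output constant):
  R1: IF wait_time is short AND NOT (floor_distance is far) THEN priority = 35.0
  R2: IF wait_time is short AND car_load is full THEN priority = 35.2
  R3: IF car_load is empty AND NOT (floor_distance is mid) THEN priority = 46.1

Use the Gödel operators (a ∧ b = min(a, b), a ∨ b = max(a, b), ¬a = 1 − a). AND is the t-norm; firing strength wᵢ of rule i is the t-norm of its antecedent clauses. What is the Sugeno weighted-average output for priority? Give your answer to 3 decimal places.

R1 (z=35.0): short=0.10, ¬far=1−0.05=0.95; AND[min(a, b)] → w = 0.10
R2 (z=35.2): short=0.10, full=0.12; AND[min(a, b)] → w = 0.10
R3 (z=46.1): empty=0.63, ¬mid=1−0.51=0.49; AND[min(a, b)] → w = 0.49
Weighted average = (0.10·35.0 + 0.10·35.2 + 0.49·46.1) / (0.10 + 0.10 + 0.49)
  = 29.6090 / 0.6900 = 42.912

42.912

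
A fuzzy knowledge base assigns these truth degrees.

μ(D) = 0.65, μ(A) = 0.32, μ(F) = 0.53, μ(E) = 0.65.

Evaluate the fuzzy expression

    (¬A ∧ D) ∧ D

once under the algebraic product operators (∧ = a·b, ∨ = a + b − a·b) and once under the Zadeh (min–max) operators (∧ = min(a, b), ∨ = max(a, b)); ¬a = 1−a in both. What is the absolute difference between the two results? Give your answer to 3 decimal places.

0.363

Under algebraic product:
  ¬A = 1 − 0.3200 = 0.6800
  ¬A ∧ D = a·b on (0.6800, 0.6500) = 0.4420
  (¬A ∧ D) ∧ D = a·b on (0.4420, 0.6500) = 0.2873
  → value = 0.2873
Under Zadeh (min–max):
  ¬A = 1 − 0.32 = 0.68
  ¬A ∧ D = min(a, b) on (0.68, 0.65) = 0.65
  (¬A ∧ D) ∧ D = min(a, b) on (0.65, 0.65) = 0.65
  → value = 0.6500
|0.2873 − 0.6500| = 0.363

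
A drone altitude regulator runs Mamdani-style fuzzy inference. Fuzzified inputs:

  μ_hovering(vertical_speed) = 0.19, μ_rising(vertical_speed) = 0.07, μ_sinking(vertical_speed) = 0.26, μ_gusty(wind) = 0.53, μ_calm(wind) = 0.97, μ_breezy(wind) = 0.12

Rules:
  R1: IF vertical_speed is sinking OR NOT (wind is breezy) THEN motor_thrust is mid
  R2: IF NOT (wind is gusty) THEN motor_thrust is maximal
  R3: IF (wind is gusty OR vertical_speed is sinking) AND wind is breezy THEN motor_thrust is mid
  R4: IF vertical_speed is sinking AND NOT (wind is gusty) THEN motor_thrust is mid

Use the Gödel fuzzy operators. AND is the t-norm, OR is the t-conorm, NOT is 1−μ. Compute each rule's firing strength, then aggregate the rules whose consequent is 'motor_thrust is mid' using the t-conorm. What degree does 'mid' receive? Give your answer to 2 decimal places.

0.88

R1: sinking=0.26, ¬breezy=1−0.12=0.88; OR[max(a, b)] → w = 0.88
R2: ¬gusty=1−0.53=0.47 → w = 0.47
R3: (gusty=0.53 OR sinking=0.26) = 0.53; AND[min(a, b)] with breezy=0.12 → w = 0.12
R4: sinking=0.26, ¬gusty=1−0.53=0.47; AND[min(a, b)] → w = 0.26
Rules with consequent 'mid': {R1, R3, R4} → strengths 0.88, 0.12, 0.26
Aggregate via t-conorm [max(a, b)]: 0.88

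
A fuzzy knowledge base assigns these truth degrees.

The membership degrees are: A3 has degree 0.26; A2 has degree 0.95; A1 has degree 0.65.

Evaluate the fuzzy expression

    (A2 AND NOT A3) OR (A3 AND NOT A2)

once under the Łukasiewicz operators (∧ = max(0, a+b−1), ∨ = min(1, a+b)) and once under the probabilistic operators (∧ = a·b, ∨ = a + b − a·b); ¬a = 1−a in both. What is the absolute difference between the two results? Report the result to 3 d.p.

0.017

Under Łukasiewicz:
  NOT A3 = 1 − 0.26 = 0.74
  A2 AND NOT A3 = max(0, a+b−1) on (0.95, 0.74) = 0.69
  NOT A2 = 1 − 0.95 = 0.05
  A3 AND NOT A2 = max(0, a+b−1) on (0.26, 0.05) = 0.00
  (A2 AND NOT A3) OR (A3 AND NOT A2) = min(1, a+b) on (0.69, 0.00) = 0.69
  → value = 0.6900
Under probabilistic:
  NOT A3 = 1 − 0.2600 = 0.7400
  A2 AND NOT A3 = a·b on (0.9500, 0.7400) = 0.7030
  NOT A2 = 1 − 0.9500 = 0.0500
  A3 AND NOT A2 = a·b on (0.2600, 0.0500) = 0.0130
  (A2 AND NOT A3) OR (A3 AND NOT A2) = a + b − a·b on (0.7030, 0.0130) = 0.7069
  → value = 0.7069
|0.6900 − 0.7069| = 0.017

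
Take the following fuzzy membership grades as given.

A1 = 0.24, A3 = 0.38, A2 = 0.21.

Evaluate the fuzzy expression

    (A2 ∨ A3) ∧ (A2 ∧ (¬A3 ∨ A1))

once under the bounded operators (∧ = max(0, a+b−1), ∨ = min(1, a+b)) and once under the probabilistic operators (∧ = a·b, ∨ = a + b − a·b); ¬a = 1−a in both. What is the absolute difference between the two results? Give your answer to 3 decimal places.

Under bounded:
  A2 ∨ A3 = min(1, a+b) on (0.21, 0.38) = 0.59
  ¬A3 = 1 − 0.38 = 0.62
  ¬A3 ∨ A1 = min(1, a+b) on (0.62, 0.24) = 0.86
  A2 ∧ (¬A3 ∨ A1) = max(0, a+b−1) on (0.21, 0.86) = 0.07
  (A2 ∨ A3) ∧ (A2 ∧ (¬A3 ∨ A1)) = max(0, a+b−1) on (0.59, 0.07) = 0.00
  → value = 0.0000
Under probabilistic:
  A2 ∨ A3 = a + b − a·b on (0.2100, 0.3800) = 0.5102
  ¬A3 = 1 − 0.3800 = 0.6200
  ¬A3 ∨ A1 = a + b − a·b on (0.6200, 0.2400) = 0.7112
  A2 ∧ (¬A3 ∨ A1) = a·b on (0.2100, 0.7112) = 0.1494
  (A2 ∨ A3) ∧ (A2 ∧ (¬A3 ∨ A1)) = a·b on (0.5102, 0.1494) = 0.0762
  → value = 0.0762
|0.0000 − 0.0762| = 0.076

0.076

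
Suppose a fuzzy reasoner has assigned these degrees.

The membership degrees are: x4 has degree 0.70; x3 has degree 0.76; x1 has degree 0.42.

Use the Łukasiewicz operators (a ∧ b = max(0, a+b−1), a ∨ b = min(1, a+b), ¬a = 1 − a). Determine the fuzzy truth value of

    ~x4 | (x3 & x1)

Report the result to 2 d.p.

~x4 = 1 − 0.70 = 0.30
x3 & x1 = max(0, a+b−1) on (0.76, 0.42) = 0.18
~x4 | (x3 & x1) = min(1, a+b) on (0.30, 0.18) = 0.48

0.48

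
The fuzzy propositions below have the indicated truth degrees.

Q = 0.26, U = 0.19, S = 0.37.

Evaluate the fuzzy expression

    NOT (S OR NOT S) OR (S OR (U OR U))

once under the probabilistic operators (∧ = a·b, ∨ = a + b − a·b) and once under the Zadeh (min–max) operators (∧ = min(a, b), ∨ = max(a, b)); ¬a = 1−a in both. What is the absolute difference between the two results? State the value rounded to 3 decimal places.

0.313

Under probabilistic:
  NOT S = 1 − 0.3700 = 0.6300
  S OR NOT S = a + b − a·b on (0.3700, 0.6300) = 0.7669
  NOT (S OR NOT S) = 1 − 0.7669 = 0.2331
  U OR U = a + b − a·b on (0.1900, 0.1900) = 0.3439
  S OR (U OR U) = a + b − a·b on (0.3700, 0.3439) = 0.5867
  NOT (S OR NOT S) OR (S OR (U OR U)) = a + b − a·b on (0.2331, 0.5867) = 0.6830
  → value = 0.6830
Under Zadeh (min–max):
  NOT S = 1 − 0.37 = 0.63
  S OR NOT S = max(a, b) on (0.37, 0.63) = 0.63
  NOT (S OR NOT S) = 1 − 0.63 = 0.37
  U OR U = max(a, b) on (0.19, 0.19) = 0.19
  S OR (U OR U) = max(a, b) on (0.37, 0.19) = 0.37
  NOT (S OR NOT S) OR (S OR (U OR U)) = max(a, b) on (0.37, 0.37) = 0.37
  → value = 0.3700
|0.6830 − 0.3700| = 0.313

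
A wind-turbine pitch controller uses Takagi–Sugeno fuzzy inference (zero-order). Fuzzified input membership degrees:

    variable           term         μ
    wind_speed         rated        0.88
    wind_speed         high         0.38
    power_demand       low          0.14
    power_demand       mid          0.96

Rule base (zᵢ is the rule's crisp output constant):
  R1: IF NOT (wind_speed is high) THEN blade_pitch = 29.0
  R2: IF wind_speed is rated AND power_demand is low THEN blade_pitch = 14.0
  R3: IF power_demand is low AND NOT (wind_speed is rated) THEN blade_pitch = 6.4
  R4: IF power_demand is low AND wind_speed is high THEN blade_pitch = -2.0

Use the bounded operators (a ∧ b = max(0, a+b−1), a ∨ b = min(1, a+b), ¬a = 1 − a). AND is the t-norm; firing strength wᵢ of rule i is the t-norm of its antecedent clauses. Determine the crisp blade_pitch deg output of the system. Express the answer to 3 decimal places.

28.531

R1 (z=29.0): ¬high=1−0.38=0.62 → w = 0.62
R2 (z=14.0): rated=0.88, low=0.14; AND[max(0, a+b−1)] → w = 0.02
R3 (z=6.4): low=0.14, ¬rated=1−0.88=0.12; AND[max(0, a+b−1)] → w = 0.00
R4 (z=-2.0): low=0.14, high=0.38; AND[max(0, a+b−1)] → w = 0.00
Weighted average = (0.62·29.0 + 0.02·14.0 + 0.00·6.4 + 0.00·-2.0) / (0.62 + 0.02 + 0.00 + 0.00)
  = 18.2600 / 0.6400 = 28.531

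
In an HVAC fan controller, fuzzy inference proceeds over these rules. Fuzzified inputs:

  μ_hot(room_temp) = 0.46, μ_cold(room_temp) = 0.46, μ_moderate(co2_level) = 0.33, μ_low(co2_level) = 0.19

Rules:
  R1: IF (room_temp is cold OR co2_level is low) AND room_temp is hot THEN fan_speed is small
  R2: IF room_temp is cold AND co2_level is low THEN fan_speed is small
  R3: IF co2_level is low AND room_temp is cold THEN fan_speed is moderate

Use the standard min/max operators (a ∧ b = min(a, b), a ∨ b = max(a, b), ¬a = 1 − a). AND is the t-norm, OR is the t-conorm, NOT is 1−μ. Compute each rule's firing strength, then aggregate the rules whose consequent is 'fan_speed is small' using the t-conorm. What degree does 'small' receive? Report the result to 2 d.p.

R1: (cold=0.46 OR low=0.19) = 0.46; AND[min(a, b)] with hot=0.46 → w = 0.46
R2: cold=0.46, low=0.19; AND[min(a, b)] → w = 0.19
R3: low=0.19, cold=0.46; AND[min(a, b)] → w = 0.19
Rules with consequent 'small': {R1, R2} → strengths 0.46, 0.19
Aggregate via t-conorm [max(a, b)]: 0.46

0.46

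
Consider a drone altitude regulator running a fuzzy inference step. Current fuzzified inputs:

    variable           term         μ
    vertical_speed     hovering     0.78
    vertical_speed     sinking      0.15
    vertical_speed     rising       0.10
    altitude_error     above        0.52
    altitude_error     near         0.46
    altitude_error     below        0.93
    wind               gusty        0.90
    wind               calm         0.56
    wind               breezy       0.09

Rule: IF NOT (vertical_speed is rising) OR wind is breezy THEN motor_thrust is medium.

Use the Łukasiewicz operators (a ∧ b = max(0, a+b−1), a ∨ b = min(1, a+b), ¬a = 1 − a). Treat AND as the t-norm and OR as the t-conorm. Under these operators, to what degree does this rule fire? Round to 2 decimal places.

0.99

firing strength: ¬rising=1−0.10=0.90, breezy=0.09; OR[min(1, a+b)] → w = 0.99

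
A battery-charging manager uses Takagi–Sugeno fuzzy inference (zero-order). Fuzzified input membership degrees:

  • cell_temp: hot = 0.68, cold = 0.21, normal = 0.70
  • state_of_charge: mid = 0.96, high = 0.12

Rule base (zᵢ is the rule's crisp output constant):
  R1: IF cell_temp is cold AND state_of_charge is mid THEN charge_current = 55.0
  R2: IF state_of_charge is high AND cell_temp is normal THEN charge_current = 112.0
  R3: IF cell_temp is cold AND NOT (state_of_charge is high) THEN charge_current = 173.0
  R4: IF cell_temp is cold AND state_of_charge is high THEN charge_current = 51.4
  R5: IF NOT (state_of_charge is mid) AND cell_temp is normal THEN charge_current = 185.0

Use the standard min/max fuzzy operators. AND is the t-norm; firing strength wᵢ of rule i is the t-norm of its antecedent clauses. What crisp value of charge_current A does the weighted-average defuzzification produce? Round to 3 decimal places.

106.983

R1 (z=55.0): cold=0.21, mid=0.96; AND[min(a, b)] → w = 0.21
R2 (z=112.0): high=0.12, normal=0.70; AND[min(a, b)] → w = 0.12
R3 (z=173.0): cold=0.21, ¬high=1−0.12=0.88; AND[min(a, b)] → w = 0.21
R4 (z=51.4): cold=0.21, high=0.12; AND[min(a, b)] → w = 0.12
R5 (z=185.0): ¬mid=1−0.96=0.04, normal=0.70; AND[min(a, b)] → w = 0.04
Weighted average = (0.21·55.0 + 0.12·112.0 + 0.21·173.0 + 0.12·51.4 + 0.04·185.0) / (0.21 + 0.12 + 0.21 + 0.12 + 0.04)
  = 74.8880 / 0.7000 = 106.983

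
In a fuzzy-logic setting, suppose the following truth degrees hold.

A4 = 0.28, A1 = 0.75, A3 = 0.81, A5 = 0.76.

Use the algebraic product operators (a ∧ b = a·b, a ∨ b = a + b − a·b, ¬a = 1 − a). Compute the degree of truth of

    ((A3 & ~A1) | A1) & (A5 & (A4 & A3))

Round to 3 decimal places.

0.138

~A1 = 1 − 0.7500 = 0.2500
A3 & ~A1 = a·b on (0.8100, 0.2500) = 0.2025
(A3 & ~A1) | A1 = a + b − a·b on (0.2025, 0.7500) = 0.8006
A4 & A3 = a·b on (0.2800, 0.8100) = 0.2268
A5 & (A4 & A3) = a·b on (0.7600, 0.2268) = 0.1724
((A3 & ~A1) | A1) & (A5 & (A4 & A3)) = a·b on (0.8006, 0.1724) = 0.1380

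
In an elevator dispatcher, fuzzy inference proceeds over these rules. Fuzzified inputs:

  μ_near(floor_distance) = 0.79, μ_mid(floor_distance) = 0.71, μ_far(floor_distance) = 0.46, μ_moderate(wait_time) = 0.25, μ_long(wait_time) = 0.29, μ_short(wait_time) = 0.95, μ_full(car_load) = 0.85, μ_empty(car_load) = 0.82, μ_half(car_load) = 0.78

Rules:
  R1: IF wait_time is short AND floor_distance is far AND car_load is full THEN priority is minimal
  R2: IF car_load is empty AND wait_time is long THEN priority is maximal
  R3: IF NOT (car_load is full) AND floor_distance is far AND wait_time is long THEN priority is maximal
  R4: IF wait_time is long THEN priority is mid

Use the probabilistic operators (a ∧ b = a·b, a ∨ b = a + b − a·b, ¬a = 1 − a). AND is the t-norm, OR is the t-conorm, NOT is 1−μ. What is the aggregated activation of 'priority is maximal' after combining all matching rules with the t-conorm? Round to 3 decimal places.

R1: short=0.95, far=0.46, full=0.85; AND[a·b] → w = 0.3715
R2: empty=0.82, long=0.29; AND[a·b] → w = 0.2378
R3: ¬full=1−0.85=0.15, far=0.46, long=0.29; AND[a·b] → w = 0.0200
R4: long=0.29 → w = 0.2900
Rules with consequent 'maximal': {R2, R3} → strengths 0.2378, 0.0200
Aggregate via t-conorm [a + b − a·b]: 0.2531

0.253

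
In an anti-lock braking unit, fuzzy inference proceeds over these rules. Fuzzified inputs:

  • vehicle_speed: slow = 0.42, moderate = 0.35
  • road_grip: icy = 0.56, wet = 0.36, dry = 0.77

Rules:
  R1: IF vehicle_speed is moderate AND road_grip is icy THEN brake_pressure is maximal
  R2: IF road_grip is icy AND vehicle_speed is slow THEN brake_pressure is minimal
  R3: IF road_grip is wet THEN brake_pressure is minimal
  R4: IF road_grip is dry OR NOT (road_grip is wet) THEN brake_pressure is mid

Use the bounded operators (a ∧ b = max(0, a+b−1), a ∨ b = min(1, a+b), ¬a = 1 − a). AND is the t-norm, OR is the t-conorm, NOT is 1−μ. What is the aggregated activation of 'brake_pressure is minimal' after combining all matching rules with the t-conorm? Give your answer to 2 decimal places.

R1: moderate=0.35, icy=0.56; AND[max(0, a+b−1)] → w = 0.00
R2: icy=0.56, slow=0.42; AND[max(0, a+b−1)] → w = 0.00
R3: wet=0.36 → w = 0.36
R4: dry=0.77, ¬wet=1−0.36=0.64; OR[min(1, a+b)] → w = 1.00
Rules with consequent 'minimal': {R2, R3} → strengths 0.00, 0.36
Aggregate via t-conorm [min(1, a+b)]: 0.36

0.36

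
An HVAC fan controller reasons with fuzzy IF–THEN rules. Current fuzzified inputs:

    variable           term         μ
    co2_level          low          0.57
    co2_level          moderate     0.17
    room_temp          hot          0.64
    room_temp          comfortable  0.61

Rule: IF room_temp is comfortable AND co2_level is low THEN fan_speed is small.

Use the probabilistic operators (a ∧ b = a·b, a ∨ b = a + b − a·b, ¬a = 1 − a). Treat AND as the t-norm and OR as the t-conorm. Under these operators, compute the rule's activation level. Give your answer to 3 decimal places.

0.348

firing strength: comfortable=0.61, low=0.57; AND[a·b] → w = 0.3477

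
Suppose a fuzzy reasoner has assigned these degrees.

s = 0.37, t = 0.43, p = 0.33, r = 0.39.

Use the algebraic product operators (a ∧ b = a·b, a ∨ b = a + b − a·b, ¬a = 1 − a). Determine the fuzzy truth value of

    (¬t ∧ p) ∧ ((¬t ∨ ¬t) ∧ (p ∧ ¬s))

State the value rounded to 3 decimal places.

¬t = 1 − 0.4300 = 0.5700
¬t ∧ p = a·b on (0.5700, 0.3300) = 0.1881
¬t = 1 − 0.4300 = 0.5700
¬t = 1 − 0.4300 = 0.5700
¬t ∨ ¬t = a + b − a·b on (0.5700, 0.5700) = 0.8151
¬s = 1 − 0.3700 = 0.6300
p ∧ ¬s = a·b on (0.3300, 0.6300) = 0.2079
(¬t ∨ ¬t) ∧ (p ∧ ¬s) = a·b on (0.8151, 0.2079) = 0.1695
(¬t ∧ p) ∧ ((¬t ∨ ¬t) ∧ (p ∧ ¬s)) = a·b on (0.1881, 0.1695) = 0.0319

0.032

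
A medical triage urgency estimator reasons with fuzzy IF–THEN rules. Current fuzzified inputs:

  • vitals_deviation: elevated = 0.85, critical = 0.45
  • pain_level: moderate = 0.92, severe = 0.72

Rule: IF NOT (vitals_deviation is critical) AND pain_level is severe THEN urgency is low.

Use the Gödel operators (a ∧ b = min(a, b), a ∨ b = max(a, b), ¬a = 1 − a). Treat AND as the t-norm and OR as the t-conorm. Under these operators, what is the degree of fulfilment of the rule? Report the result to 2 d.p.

0.55

firing strength: ¬critical=1−0.45=0.55, severe=0.72; AND[min(a, b)] → w = 0.55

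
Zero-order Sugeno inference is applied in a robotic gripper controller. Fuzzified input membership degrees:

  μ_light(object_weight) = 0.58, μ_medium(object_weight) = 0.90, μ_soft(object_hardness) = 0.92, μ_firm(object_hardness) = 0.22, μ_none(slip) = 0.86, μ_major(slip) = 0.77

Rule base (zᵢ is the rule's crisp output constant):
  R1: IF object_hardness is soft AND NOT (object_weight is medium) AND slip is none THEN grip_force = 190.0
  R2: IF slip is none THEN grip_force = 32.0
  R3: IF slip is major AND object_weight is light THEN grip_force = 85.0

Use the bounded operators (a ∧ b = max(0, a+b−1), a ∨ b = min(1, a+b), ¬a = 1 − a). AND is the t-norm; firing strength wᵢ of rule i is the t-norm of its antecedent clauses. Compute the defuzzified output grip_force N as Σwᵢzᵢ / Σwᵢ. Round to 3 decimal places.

R1 (z=190.0): soft=0.92, ¬medium=1−0.90=0.10, none=0.86; AND[max(0, a+b−1)] → w = 0.00
R2 (z=32.0): none=0.86 → w = 0.86
R3 (z=85.0): major=0.77, light=0.58; AND[max(0, a+b−1)] → w = 0.35
Weighted average = (0.00·190.0 + 0.86·32.0 + 0.35·85.0) / (0.00 + 0.86 + 0.35)
  = 57.2700 / 1.2100 = 47.331

47.331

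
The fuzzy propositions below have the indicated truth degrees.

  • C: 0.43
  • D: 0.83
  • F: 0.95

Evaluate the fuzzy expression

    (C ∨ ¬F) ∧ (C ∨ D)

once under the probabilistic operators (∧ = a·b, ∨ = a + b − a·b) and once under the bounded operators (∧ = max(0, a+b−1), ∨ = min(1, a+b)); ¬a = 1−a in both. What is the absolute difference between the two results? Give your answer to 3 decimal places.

Under probabilistic:
  ¬F = 1 − 0.9500 = 0.0500
  C ∨ ¬F = a + b − a·b on (0.4300, 0.0500) = 0.4585
  C ∨ D = a + b − a·b on (0.4300, 0.8300) = 0.9031
  (C ∨ ¬F) ∧ (C ∨ D) = a·b on (0.4585, 0.9031) = 0.4141
  → value = 0.4141
Under bounded:
  ¬F = 1 − 0.95 = 0.05
  C ∨ ¬F = min(1, a+b) on (0.43, 0.05) = 0.48
  C ∨ D = min(1, a+b) on (0.43, 0.83) = 1.00
  (C ∨ ¬F) ∧ (C ∨ D) = max(0, a+b−1) on (0.48, 1.00) = 0.48
  → value = 0.4800
|0.4141 − 0.4800| = 0.066

0.066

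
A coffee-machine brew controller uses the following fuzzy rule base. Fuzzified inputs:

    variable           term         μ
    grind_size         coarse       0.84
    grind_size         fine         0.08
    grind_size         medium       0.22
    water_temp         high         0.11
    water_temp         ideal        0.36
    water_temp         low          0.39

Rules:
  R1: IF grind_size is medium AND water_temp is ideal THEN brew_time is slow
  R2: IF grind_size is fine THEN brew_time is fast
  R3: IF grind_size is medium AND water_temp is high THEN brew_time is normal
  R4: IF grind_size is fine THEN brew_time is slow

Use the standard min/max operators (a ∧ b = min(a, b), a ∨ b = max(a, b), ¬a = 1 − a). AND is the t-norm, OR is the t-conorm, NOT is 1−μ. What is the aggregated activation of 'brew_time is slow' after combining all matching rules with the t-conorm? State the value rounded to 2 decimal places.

R1: medium=0.22, ideal=0.36; AND[min(a, b)] → w = 0.22
R2: fine=0.08 → w = 0.08
R3: medium=0.22, high=0.11; AND[min(a, b)] → w = 0.11
R4: fine=0.08 → w = 0.08
Rules with consequent 'slow': {R1, R4} → strengths 0.22, 0.08
Aggregate via t-conorm [max(a, b)]: 0.22

0.22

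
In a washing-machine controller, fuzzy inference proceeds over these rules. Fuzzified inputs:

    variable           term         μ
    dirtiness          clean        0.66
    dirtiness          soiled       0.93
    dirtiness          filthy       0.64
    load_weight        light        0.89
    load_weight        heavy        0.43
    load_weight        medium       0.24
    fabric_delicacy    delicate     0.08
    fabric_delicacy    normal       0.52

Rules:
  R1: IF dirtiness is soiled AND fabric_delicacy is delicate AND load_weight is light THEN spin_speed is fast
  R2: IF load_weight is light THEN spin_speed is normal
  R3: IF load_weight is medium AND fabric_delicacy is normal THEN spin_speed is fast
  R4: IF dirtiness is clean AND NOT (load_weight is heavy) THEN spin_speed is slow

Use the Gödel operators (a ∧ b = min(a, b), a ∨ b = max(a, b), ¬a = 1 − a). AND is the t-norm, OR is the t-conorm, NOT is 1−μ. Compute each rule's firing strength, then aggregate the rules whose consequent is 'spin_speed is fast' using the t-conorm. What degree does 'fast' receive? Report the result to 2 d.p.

R1: soiled=0.93, delicate=0.08, light=0.89; AND[min(a, b)] → w = 0.08
R2: light=0.89 → w = 0.89
R3: medium=0.24, normal=0.52; AND[min(a, b)] → w = 0.24
R4: clean=0.66, ¬heavy=1−0.43=0.57; AND[min(a, b)] → w = 0.57
Rules with consequent 'fast': {R1, R3} → strengths 0.08, 0.24
Aggregate via t-conorm [max(a, b)]: 0.24

0.24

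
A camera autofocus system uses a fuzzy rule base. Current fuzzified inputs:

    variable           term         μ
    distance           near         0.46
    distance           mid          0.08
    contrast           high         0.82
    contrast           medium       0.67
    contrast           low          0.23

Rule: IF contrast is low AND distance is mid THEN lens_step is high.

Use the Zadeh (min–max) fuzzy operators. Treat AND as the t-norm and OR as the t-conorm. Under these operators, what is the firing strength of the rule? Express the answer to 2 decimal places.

0.08

firing strength: low=0.23, mid=0.08; AND[min(a, b)] → w = 0.08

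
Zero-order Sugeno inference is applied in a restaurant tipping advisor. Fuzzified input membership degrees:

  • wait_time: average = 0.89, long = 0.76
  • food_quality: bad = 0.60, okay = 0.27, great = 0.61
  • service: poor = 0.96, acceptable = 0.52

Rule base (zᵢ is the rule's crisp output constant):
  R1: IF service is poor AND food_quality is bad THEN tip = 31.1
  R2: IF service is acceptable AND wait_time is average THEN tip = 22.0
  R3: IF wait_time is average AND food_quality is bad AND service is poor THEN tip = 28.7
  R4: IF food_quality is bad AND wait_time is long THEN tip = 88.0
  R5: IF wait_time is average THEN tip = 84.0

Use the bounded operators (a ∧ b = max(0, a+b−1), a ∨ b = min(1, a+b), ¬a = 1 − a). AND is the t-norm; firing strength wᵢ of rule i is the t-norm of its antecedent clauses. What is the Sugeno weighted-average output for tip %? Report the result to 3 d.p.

54.603

R1 (z=31.1): poor=0.96, bad=0.60; AND[max(0, a+b−1)] → w = 0.56
R2 (z=22.0): acceptable=0.52, average=0.89; AND[max(0, a+b−1)] → w = 0.41
R3 (z=28.7): average=0.89, bad=0.60, poor=0.96; AND[max(0, a+b−1)] → w = 0.45
R4 (z=88.0): bad=0.60, long=0.76; AND[max(0, a+b−1)] → w = 0.36
R5 (z=84.0): average=0.89 → w = 0.89
Weighted average = (0.56·31.1 + 0.41·22.0 + 0.45·28.7 + 0.36·88.0 + 0.89·84.0) / (0.56 + 0.41 + 0.45 + 0.36 + 0.89)
  = 145.7910 / 2.6700 = 54.603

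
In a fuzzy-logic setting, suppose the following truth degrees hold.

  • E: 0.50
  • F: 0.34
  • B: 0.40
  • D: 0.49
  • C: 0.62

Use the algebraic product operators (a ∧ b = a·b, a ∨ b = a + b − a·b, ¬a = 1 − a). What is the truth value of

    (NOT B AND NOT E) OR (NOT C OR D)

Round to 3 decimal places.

0.779

NOT B = 1 − 0.4000 = 0.6000
NOT E = 1 − 0.5000 = 0.5000
NOT B AND NOT E = a·b on (0.6000, 0.5000) = 0.3000
NOT C = 1 − 0.6200 = 0.3800
NOT C OR D = a + b − a·b on (0.3800, 0.4900) = 0.6838
(NOT B AND NOT E) OR (NOT C OR D) = a + b − a·b on (0.3000, 0.6838) = 0.7787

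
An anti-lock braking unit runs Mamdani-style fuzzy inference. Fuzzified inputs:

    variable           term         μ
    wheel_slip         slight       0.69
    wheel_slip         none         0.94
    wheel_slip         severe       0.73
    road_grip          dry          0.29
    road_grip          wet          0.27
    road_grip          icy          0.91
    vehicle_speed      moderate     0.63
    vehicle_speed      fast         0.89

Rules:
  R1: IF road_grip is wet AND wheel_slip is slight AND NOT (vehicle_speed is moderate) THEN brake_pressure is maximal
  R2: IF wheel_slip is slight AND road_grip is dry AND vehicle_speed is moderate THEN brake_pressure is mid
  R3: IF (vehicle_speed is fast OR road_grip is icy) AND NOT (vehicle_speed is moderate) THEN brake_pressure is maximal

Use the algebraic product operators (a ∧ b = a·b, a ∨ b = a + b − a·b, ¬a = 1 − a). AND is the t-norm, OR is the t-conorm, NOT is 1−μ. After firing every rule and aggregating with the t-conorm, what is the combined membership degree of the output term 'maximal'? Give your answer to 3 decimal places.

R1: wet=0.27, slight=0.69, ¬moderate=1−0.63=0.37; AND[a·b] → w = 0.0689
R2: slight=0.69, dry=0.29, moderate=0.63; AND[a·b] → w = 0.1261
R3: (fast=0.89 OR icy=0.91) = 0.9901; AND[a·b] with ¬moderate=1−0.63=0.37 → w = 0.3663
Rules with consequent 'maximal': {R1, R3} → strengths 0.0689, 0.3663
Aggregate via t-conorm [a + b − a·b]: 0.4100

0.410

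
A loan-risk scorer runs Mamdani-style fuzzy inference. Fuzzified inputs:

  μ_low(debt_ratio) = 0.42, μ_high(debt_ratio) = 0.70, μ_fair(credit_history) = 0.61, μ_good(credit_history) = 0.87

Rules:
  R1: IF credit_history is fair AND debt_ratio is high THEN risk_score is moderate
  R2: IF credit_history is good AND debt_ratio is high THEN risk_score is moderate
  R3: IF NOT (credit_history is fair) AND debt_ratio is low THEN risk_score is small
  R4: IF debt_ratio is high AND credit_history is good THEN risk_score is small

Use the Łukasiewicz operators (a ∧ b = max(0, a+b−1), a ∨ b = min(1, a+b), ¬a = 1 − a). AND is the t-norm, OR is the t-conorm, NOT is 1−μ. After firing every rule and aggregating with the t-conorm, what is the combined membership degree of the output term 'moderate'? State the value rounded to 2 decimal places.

R1: fair=0.61, high=0.70; AND[max(0, a+b−1)] → w = 0.31
R2: good=0.87, high=0.70; AND[max(0, a+b−1)] → w = 0.57
R3: ¬fair=1−0.61=0.39, low=0.42; AND[max(0, a+b−1)] → w = 0.00
R4: high=0.70, good=0.87; AND[max(0, a+b−1)] → w = 0.57
Rules with consequent 'moderate': {R1, R2} → strengths 0.31, 0.57
Aggregate via t-conorm [min(1, a+b)]: 0.88

0.88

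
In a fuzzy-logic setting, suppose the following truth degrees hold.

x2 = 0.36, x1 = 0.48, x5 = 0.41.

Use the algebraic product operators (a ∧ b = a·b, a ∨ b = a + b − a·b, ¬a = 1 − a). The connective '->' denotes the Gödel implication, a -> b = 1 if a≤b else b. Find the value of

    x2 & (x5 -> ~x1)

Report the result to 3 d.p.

~x1 = 1 − 0.4800 = 0.5200
x5 -> ~x1  [Gödel: 1 if a≤b else b] with a=0.4100, b=0.5200 → 1.0000
x2 & (x5 -> ~x1) = a·b on (0.3600, 1.0000) = 0.3600

0.360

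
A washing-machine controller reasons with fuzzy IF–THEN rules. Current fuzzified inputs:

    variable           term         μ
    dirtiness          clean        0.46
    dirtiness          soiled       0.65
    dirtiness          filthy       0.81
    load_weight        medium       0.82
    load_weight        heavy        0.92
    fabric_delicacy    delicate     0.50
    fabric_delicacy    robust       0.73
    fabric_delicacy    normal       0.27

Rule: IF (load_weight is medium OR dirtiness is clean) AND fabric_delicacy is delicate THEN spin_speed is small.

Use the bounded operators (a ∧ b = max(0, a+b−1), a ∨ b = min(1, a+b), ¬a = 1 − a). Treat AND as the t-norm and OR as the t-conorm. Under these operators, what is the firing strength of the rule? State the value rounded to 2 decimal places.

firing strength: (medium=0.82 OR clean=0.46) = 1.00; AND[max(0, a+b−1)] with delicate=0.50 → w = 0.50

0.50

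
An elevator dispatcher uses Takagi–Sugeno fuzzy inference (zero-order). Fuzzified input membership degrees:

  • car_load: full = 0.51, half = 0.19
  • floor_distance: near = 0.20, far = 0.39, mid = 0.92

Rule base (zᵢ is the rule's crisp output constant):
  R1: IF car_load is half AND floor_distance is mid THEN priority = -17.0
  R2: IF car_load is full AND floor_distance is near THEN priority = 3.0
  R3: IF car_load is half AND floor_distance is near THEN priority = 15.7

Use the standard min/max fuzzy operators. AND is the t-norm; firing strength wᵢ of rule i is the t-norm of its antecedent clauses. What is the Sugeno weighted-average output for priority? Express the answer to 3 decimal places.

R1 (z=-17.0): half=0.19, mid=0.92; AND[min(a, b)] → w = 0.19
R2 (z=3.0): full=0.51, near=0.20; AND[min(a, b)] → w = 0.20
R3 (z=15.7): half=0.19, near=0.20; AND[min(a, b)] → w = 0.19
Weighted average = (0.19·-17.0 + 0.20·3.0 + 0.19·15.7) / (0.19 + 0.20 + 0.19)
  = 0.3530 / 0.5800 = 0.609

0.609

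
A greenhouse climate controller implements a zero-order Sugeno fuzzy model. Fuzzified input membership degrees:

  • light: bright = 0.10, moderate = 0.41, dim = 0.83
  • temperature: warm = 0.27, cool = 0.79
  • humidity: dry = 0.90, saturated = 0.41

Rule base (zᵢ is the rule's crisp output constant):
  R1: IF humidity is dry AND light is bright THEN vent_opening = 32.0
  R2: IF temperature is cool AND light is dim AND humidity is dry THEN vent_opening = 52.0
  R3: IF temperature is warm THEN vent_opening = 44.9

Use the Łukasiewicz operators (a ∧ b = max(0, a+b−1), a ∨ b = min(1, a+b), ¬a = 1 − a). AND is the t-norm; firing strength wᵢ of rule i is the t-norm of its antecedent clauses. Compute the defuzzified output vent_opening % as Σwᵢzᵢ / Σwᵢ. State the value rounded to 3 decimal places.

49.573

R1 (z=32.0): dry=0.90, bright=0.10; AND[max(0, a+b−1)] → w = 0.00
R2 (z=52.0): cool=0.79, dim=0.83, dry=0.90; AND[max(0, a+b−1)] → w = 0.52
R3 (z=44.9): warm=0.27 → w = 0.27
Weighted average = (0.00·32.0 + 0.52·52.0 + 0.27·44.9) / (0.00 + 0.52 + 0.27)
  = 39.1630 / 0.7900 = 49.573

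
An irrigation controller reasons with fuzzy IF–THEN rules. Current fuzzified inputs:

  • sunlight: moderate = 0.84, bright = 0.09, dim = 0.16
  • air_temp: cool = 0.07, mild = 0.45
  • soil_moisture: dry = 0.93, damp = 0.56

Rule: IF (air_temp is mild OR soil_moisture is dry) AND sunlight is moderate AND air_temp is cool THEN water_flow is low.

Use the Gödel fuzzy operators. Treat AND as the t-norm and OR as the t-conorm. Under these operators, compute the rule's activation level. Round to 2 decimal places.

0.07

firing strength: (mild=0.45 OR dry=0.93) = 0.93; AND[min(a, b)] with moderate=0.84, cool=0.07 → w = 0.07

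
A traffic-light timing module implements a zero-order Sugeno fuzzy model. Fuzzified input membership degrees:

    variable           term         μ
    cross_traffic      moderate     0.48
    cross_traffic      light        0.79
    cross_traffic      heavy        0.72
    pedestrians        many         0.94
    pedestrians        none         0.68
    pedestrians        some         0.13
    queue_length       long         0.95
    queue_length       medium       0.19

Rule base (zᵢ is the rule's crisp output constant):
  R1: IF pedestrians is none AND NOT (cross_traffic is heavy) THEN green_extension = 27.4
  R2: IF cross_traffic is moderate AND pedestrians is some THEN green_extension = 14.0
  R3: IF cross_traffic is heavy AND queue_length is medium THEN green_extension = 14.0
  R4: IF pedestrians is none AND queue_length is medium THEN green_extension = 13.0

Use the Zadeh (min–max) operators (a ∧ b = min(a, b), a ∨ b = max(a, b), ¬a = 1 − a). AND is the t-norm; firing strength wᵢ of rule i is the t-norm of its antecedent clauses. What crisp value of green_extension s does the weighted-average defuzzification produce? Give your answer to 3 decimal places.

R1 (z=27.4): none=0.68, ¬heavy=1−0.72=0.28; AND[min(a, b)] → w = 0.28
R2 (z=14.0): moderate=0.48, some=0.13; AND[min(a, b)] → w = 0.13
R3 (z=14.0): heavy=0.72, medium=0.19; AND[min(a, b)] → w = 0.19
R4 (z=13.0): none=0.68, medium=0.19; AND[min(a, b)] → w = 0.19
Weighted average = (0.28·27.4 + 0.13·14.0 + 0.19·14.0 + 0.19·13.0) / (0.28 + 0.13 + 0.19 + 0.19)
  = 14.6220 / 0.7900 = 18.509

18.509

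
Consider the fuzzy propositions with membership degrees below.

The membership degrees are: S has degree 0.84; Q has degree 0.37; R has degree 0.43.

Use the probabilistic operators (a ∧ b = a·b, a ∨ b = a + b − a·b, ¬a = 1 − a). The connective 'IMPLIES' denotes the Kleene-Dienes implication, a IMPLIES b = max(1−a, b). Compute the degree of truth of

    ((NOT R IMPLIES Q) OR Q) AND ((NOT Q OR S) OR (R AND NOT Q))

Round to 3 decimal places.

0.613

NOT R = 1 − 0.4300 = 0.5700
NOT R IMPLIES Q  [Kleene-Dienes: max(1−a, b)] with a=0.5700, b=0.3700 → 0.4300
(NOT R IMPLIES Q) OR Q = a + b − a·b on (0.4300, 0.3700) = 0.6409
NOT Q = 1 − 0.3700 = 0.6300
NOT Q OR S = a + b − a·b on (0.6300, 0.8400) = 0.9408
NOT Q = 1 − 0.3700 = 0.6300
R AND NOT Q = a·b on (0.4300, 0.6300) = 0.2709
(NOT Q OR S) OR (R AND NOT Q) = a + b − a·b on (0.9408, 0.2709) = 0.9568
((NOT R IMPLIES Q) OR Q) AND ((NOT Q OR S) OR (R AND NOT Q)) = a·b on (0.6409, 0.9568) = 0.6132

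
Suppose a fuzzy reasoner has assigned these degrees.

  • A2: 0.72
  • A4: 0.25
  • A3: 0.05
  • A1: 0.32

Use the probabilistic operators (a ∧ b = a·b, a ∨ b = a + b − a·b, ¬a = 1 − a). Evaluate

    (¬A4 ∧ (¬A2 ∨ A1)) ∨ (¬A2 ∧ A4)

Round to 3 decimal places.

0.426

¬A4 = 1 − 0.2500 = 0.7500
¬A2 = 1 − 0.7200 = 0.2800
¬A2 ∨ A1 = a + b − a·b on (0.2800, 0.3200) = 0.5104
¬A4 ∧ (¬A2 ∨ A1) = a·b on (0.7500, 0.5104) = 0.3828
¬A2 = 1 − 0.7200 = 0.2800
¬A2 ∧ A4 = a·b on (0.2800, 0.2500) = 0.0700
(¬A4 ∧ (¬A2 ∨ A1)) ∨ (¬A2 ∧ A4) = a + b − a·b on (0.3828, 0.0700) = 0.4260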